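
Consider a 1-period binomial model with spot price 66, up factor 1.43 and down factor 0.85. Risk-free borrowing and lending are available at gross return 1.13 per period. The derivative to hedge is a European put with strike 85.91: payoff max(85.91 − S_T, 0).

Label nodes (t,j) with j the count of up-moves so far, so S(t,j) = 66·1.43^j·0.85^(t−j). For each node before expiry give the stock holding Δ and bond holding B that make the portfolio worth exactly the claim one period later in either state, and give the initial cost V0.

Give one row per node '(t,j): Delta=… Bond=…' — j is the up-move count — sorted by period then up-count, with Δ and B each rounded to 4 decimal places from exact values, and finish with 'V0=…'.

Since d<R<u, set p* = (R−d)/(u−d) = 0.4828; price each node as the discounted p*-expectation of its children.
Terminal values V(1,·): V(1,0)=29.8100, V(1,1)=0.0000
  t=0,j=0: stock 66.0000 → up 94.3800 (V=0.0000), down 56.1000 (V=29.8100). Price 13.6451; hedge Δ=-0.7787, bond B=65.0417.
Self-financing check: at every node Δ·S+B equals the discounted successor values.

(0,0): Delta=-0.7787 Bond=65.0417
V0=13.6451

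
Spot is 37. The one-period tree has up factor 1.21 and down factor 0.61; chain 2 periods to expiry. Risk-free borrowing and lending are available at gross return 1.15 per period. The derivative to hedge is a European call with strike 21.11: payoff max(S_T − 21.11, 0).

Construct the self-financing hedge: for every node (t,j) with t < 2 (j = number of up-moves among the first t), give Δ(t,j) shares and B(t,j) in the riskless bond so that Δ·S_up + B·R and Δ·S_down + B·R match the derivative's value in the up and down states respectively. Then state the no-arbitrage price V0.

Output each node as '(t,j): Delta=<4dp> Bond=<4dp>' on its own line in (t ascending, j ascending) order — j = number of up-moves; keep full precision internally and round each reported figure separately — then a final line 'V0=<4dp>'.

(0,0): Delta=0.9712 Bond=-14.8426
(1,0): Delta=0.4578 Bond=-5.4809
(1,1): Delta=1.0000 Bond=-18.3565
V0=21.0933

The replicating-portfolio and risk-neutral prices coincide; use p* = (1.15−0.61)/(1.21−0.61) = 0.9000 for the latter.
Terminal payoffs: V(2,0)=0.0000, V(2,1)=6.1997, V(2,2)=33.0617
Node (1,0) S=22.5700: V=(p*·6.1997+(1−p*)·0.0000)/1.15=4.8519; Δ=(6.1997−0.0000)/(27.3097−13.7677)=0.4578; B=V−Δ·S=-5.4809
Node (1,1) S=44.7700: V=(p*·33.0617+(1−p*)·6.1997)/1.15=26.4135; Δ=(33.0617−6.1997)/(54.1717−27.3097)=1.0000; B=V−Δ·S=-18.3565
Node (0,0) S=37.0000: V=(p*·26.4135+(1−p*)·4.8519)/1.15=21.0933; Δ=(26.4135−4.8519)/(44.7700−22.5700)=0.9712; B=V−Δ·S=-14.8426
Each (Δ,B) replicates both successor values, so the strategy is self-financing and V0 is arbitrage-free.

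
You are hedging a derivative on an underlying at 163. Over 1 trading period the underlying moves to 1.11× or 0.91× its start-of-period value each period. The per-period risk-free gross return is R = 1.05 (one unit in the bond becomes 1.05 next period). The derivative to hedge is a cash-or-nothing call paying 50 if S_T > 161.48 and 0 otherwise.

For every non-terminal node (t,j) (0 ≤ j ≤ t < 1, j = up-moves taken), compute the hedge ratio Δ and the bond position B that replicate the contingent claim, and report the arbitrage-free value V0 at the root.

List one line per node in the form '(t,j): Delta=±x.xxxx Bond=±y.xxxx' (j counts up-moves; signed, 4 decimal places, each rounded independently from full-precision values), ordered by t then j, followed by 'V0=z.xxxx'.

Under the risk-neutral measure, an up-move has probability p* = (R−d)/(u−d) = 0.7000 and values discount at R = 1.05.
Terminal payoffs: V(1,0)=0.0000, V(1,1)=50.0000
(0,0): S=163.0000. Δ = (V_up−V_dn)/(S_up−S_dn) = (50.0000−0.0000)/(180.9300−148.3300) = 1.5337. V = [p*·50.0000 + (1−p*)·0.0000]/1.05 = 33.3333. B = V − Δ·S = -216.6667.
Self-financing check: at every node Δ·S+B equals the discounted successor values.

(0,0): Delta=1.5337 Bond=-216.6667
V0=33.3333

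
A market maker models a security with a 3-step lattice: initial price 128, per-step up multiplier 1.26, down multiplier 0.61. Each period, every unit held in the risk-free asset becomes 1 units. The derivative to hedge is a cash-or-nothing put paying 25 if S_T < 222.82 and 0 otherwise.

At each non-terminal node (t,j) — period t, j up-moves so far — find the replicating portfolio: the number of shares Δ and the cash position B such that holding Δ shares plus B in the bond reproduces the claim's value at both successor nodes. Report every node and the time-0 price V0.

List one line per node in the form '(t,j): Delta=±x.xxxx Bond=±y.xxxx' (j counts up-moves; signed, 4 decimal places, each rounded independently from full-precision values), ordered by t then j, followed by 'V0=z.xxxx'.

Risk-neutral probability p* = (R−d)/(u−d) = (1−0.61)/(1.26−0.61) = 0.6000.
Payoff layer (t=3): V(3,0)=25.0000, V(3,1)=25.0000, V(3,2)=25.0000, V(3,3)=0.0000
(2,0): S=47.6288. Δ = (V_up−V_dn)/(S_up−S_dn) = (25.0000−25.0000)/(60.0123−29.0536) = 0.0000. V = [p*·25.0000 + (1−p*)·25.0000]/1 = 25.0000. B = V − Δ·S = 25.0000.
(2,1): S=98.3808. Δ = (V_up−V_dn)/(S_up−S_dn) = (25.0000−25.0000)/(123.9598−60.0123) = 0.0000. V = [p*·25.0000 + (1−p*)·25.0000]/1 = 25.0000. B = V − Δ·S = 25.0000.
(2,2): S=203.2128. Δ = (V_up−V_dn)/(S_up−S_dn) = (0.0000−25.0000)/(256.0481−123.9598) = -0.1893. V = [p*·0.0000 + (1−p*)·25.0000]/1 = 10.0000. B = V − Δ·S = 48.4615.
(1,0): S=78.0800. Δ = (V_up−V_dn)/(S_up−S_dn) = (25.0000−25.0000)/(98.3808−47.6288) = 0.0000. V = [p*·25.0000 + (1−p*)·25.0000]/1 = 25.0000. B = V − Δ·S = 25.0000.
(1,1): S=161.2800. Δ = (V_up−V_dn)/(S_up−S_dn) = (10.0000−25.0000)/(203.2128−98.3808) = -0.1431. V = [p*·10.0000 + (1−p*)·25.0000]/1 = 16.0000. B = V − Δ·S = 39.0769.
(0,0): S=128.0000. Δ = (V_up−V_dn)/(S_up−S_dn) = (16.0000−25.0000)/(161.2800−78.0800) = -0.1082. V = [p*·16.0000 + (1−p*)·25.0000]/1 = 19.6000. B = V − Δ·S = 33.4462.
Self-financing check: at every node Δ·S+B equals the discounted successor values.

(0,0): Delta=-0.1082 Bond=33.4462
(1,0): Delta=0.0000 Bond=25.0000
(1,1): Delta=-0.1431 Bond=39.0769
(2,0): Delta=0.0000 Bond=25.0000
(2,1): Delta=0.0000 Bond=25.0000
(2,2): Delta=-0.1893 Bond=48.4615
V0=19.6000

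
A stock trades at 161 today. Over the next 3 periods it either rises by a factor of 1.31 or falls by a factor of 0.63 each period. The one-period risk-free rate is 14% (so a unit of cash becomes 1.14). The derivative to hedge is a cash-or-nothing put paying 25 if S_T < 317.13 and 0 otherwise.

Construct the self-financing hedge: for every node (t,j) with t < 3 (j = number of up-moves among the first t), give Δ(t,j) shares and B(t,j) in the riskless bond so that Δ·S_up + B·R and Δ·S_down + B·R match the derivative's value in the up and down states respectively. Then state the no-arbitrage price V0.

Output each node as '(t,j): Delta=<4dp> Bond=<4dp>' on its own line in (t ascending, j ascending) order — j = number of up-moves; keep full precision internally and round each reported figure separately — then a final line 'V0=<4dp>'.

Under the risk-neutral measure, an up-move has probability p* = (R−d)/(u−d) = 0.7500 and values discount at R = 1.14.
Terminal values V(3,·): V(3,0)=25.0000, V(3,1)=25.0000, V(3,2)=25.0000, V(3,3)=0.0000
(2,0): S=63.9009. Δ = (V_up−V_dn)/(S_up−S_dn) = (25.0000−25.0000)/(83.7102−40.2576) = 0.0000. V = [p*·25.0000 + (1−p*)·25.0000]/1.14 = 21.9298. B = V − Δ·S = 21.9298.
(2,1): S=132.8733. Δ = (V_up−V_dn)/(S_up−S_dn) = (25.0000−25.0000)/(174.0640−83.7102) = 0.0000. V = [p*·25.0000 + (1−p*)·25.0000]/1.14 = 21.9298. B = V − Δ·S = 21.9298.
(2,2): S=276.2921. Δ = (V_up−V_dn)/(S_up−S_dn) = (0.0000−25.0000)/(361.9427−174.0640) = -0.1331. V = [p*·0.0000 + (1−p*)·25.0000]/1.14 = 5.4825. B = V − Δ·S = 42.2472.
(1,0): S=101.4300. Δ = (V_up−V_dn)/(S_up−S_dn) = (21.9298−21.9298)/(132.8733−63.9009) = 0.0000. V = [p*·21.9298 + (1−p*)·21.9298]/1.14 = 19.2367. B = V − Δ·S = 19.2367.
(1,1): S=210.9100. Δ = (V_up−V_dn)/(S_up−S_dn) = (5.4825−21.9298)/(276.2921−132.8733) = -0.1147. V = [p*·5.4825 + (1−p*)·21.9298]/1.14 = 8.4161. B = V − Δ·S = 32.6034.
(0,0): S=161.0000. Δ = (V_up−V_dn)/(S_up−S_dn) = (8.4161−19.2367)/(210.9100−101.4300) = -0.0988. V = [p*·8.4161 + (1−p*)·19.2367]/1.14 = 9.7554. B = V − Δ·S = 25.6681.
The time-0 hedge costs 9.7554, which is the no-arbitrage price.

(0,0): Delta=-0.0988 Bond=25.6681
(1,0): Delta=0.0000 Bond=19.2367
(1,1): Delta=-0.1147 Bond=32.6034
(2,0): Delta=0.0000 Bond=21.9298
(2,1): Delta=0.0000 Bond=21.9298
(2,2): Delta=-0.1331 Bond=42.2472
V0=9.7554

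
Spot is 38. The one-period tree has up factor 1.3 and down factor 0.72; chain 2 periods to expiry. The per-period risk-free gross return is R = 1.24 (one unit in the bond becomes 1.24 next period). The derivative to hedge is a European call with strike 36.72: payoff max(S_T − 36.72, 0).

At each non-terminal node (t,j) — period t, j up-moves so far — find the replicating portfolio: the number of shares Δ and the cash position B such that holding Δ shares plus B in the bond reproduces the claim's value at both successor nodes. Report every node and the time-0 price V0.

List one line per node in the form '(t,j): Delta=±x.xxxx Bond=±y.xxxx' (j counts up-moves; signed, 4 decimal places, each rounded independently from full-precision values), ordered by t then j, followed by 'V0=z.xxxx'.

(0,0): Delta=0.9021 Bond=-19.9053
(1,0): Delta=0.0000 Bond=0.0000
(1,1): Delta=0.9598 Bond=-27.5306
V0=14.3761

The replicating-portfolio and risk-neutral prices coincide; use p* = (1.24−0.72)/(1.3−0.72) = 0.8966 for the latter.
Terminal values V(2,·): V(2,0)=0.0000, V(2,1)=0.0000, V(2,2)=27.5000
(1,0): S=27.3600. Δ = (V_up−V_dn)/(S_up−S_dn) = (0.0000−0.0000)/(35.5680−19.6992) = 0.0000. V = [p*·0.0000 + (1−p*)·0.0000]/1.24 = 0.0000. B = V − Δ·S = 0.0000.
(1,1): S=49.4000. Δ = (V_up−V_dn)/(S_up−S_dn) = (27.5000−0.0000)/(64.2200−35.5680) = 0.9598. V = [p*·27.5000 + (1−p*)·0.0000]/1.24 = 19.8832. B = V − Δ·S = -27.5306.
(0,0): S=38.0000. Δ = (V_up−V_dn)/(S_up−S_dn) = (19.8832−0.0000)/(49.4000−27.3600) = 0.9021. V = [p*·19.8832 + (1−p*)·0.0000]/1.24 = 14.3761. B = V − Δ·S = -19.9053.
The time-0 hedge costs 14.3761, which is the no-arbitrage price.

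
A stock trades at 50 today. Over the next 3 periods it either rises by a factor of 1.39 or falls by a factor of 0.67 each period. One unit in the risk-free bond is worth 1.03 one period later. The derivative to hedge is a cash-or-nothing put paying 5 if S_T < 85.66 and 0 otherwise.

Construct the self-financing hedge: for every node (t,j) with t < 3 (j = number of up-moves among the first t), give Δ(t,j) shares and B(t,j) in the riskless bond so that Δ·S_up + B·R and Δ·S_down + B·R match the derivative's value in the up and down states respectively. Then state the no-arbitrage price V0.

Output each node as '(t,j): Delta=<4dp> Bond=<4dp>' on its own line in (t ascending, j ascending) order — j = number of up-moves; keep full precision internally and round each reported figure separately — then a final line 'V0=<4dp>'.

No-arbitrage ⇒ martingale measure with p* = (R−d)/(u−d) = 0.5000.
Payoff layer (t=3): V(3,0)=5.0000, V(3,1)=5.0000, V(3,2)=5.0000, V(3,3)=0.0000
(2,0): S=22.4450. Δ = (V_up−V_dn)/(S_up−S_dn) = (5.0000−5.0000)/(31.1986−15.0382) = 0.0000. V = [p*·5.0000 + (1−p*)·5.0000]/1.03 = 4.8544. B = V − Δ·S = 4.8544.
(2,1): S=46.5650. Δ = (V_up−V_dn)/(S_up−S_dn) = (5.0000−5.0000)/(64.7254−31.1986) = 0.0000. V = [p*·5.0000 + (1−p*)·5.0000]/1.03 = 4.8544. B = V − Δ·S = 4.8544.
(2,2): S=96.6050. Δ = (V_up−V_dn)/(S_up−S_dn) = (0.0000−5.0000)/(134.2809−64.7253) = -0.0719. V = [p*·0.0000 + (1−p*)·5.0000]/1.03 = 2.4272. B = V − Δ·S = 9.3716.
(1,0): S=33.5000. Δ = (V_up−V_dn)/(S_up−S_dn) = (4.8544−4.8544)/(46.5650−22.4450) = 0.0000. V = [p*·4.8544 + (1−p*)·4.8544]/1.03 = 4.7130. B = V − Δ·S = 4.7130.
(1,1): S=69.5000. Δ = (V_up−V_dn)/(S_up−S_dn) = (2.4272−4.8544)/(96.6050−46.5650) = -0.0485. V = [p*·2.4272 + (1−p*)·4.8544]/1.03 = 3.5347. B = V − Δ·S = 6.9058.
(0,0): S=50.0000. Δ = (V_up−V_dn)/(S_up−S_dn) = (3.5347−4.7130)/(69.5000−33.5000) = -0.0327. V = [p*·3.5347 + (1−p*)·4.7130]/1.03 = 4.0037. B = V − Δ·S = 5.6402.
The time-0 hedge costs 4.0037, which is the no-arbitrage price.

(0,0): Delta=-0.0327 Bond=5.6402
(1,0): Delta=0.0000 Bond=4.7130
(1,1): Delta=-0.0485 Bond=6.9058
(2,0): Delta=0.0000 Bond=4.8544
(2,1): Delta=0.0000 Bond=4.8544
(2,2): Delta=-0.0719 Bond=9.3716
V0=4.0037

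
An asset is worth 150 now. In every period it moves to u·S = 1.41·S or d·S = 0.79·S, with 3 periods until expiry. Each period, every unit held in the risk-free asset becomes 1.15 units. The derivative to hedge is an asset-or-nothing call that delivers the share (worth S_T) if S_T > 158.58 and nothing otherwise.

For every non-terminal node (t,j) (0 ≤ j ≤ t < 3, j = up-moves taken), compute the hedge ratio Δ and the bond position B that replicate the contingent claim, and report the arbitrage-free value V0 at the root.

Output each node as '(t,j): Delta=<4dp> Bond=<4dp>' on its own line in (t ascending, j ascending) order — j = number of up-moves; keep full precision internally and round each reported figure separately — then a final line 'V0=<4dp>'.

(0,0): Delta=1.4397 Bond=-96.1216
(1,0): Delta=1.6190 Bond=-131.7975
(1,1): Delta=1.3671 Bond=-95.1871
(2,0): Delta=0.0000 Bond=0.0000
(2,1): Delta=2.2742 Bond=-261.0322
(2,2): Delta=1.0000 Bond=0.0000
V0=119.8271

The replicating-portfolio and risk-neutral prices coincide; use p* = (1.15−0.79)/(1.41−0.79) = 0.5806 for the latter.
At expiry t=3: V(3,0)=0.0000, V(3,1)=0.0000, V(3,2)=235.5898, V(3,3)=420.4831
Node (2,0) S=93.6150: V=(p*·0.0000+(1−p*)·0.0000)/1.15=0.0000; Δ=(0.0000−0.0000)/(131.9972−73.9559)=0.0000; B=V−Δ·S=0.0000
Node (2,1) S=167.0850: V=(p*·235.5898+(1−p*)·0.0000)/1.15=118.9514; Δ=(235.5898−0.0000)/(235.5898−131.9972)=2.2742; B=V−Δ·S=-261.0322
Node (2,2) S=298.2150: V=(p*·420.4831+(1−p*)·235.5898)/1.15=298.2150; Δ=(420.4831−235.5898)/(420.4831−235.5898)=1.0000; B=V−Δ·S=0.0000
Node (1,0) S=118.5000: V=(p*·118.9514+(1−p*)·0.0000)/1.15=60.0596; Δ=(118.9514−0.0000)/(167.0850−93.6150)=1.6190; B=V−Δ·S=-131.7975
Node (1,1) S=211.5000: V=(p*·298.2150+(1−p*)·118.9514)/1.15=193.9478; Δ=(298.2150−118.9514)/(298.2150−167.0850)=1.3671; B=V−Δ·S=-95.1871
Node (0,0) S=150.0000: V=(p*·193.9478+(1−p*)·60.0596)/1.15=119.8271; Δ=(193.9478−60.0596)/(211.5000−118.5000)=1.4397; B=V−Δ·S=-96.1216
Root portfolio cost Δ·150+B reproduces V0=119.8271.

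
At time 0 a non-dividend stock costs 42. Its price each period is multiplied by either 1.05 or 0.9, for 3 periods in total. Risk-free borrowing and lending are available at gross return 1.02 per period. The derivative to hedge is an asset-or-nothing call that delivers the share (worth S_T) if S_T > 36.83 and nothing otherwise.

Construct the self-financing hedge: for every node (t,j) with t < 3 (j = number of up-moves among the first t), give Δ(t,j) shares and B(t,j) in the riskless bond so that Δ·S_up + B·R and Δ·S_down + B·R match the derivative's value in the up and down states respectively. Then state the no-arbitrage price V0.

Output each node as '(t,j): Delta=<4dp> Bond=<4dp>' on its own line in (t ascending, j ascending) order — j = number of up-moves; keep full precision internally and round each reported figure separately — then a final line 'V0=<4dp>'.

(0,0): Delta=2.7128 Bond=-75.4000
(1,0): Delta=5.7647 Bond=-192.2699
(1,1): Delta=2.0588 Bond=-48.0675
(2,0): Delta=0.0000 Bond=0.0000
(2,1): Delta=7.0000 Bond=-245.1441
(2,2): Delta=1.0000 Bond=0.0000
V0=38.5378

The replicating-portfolio and risk-neutral prices coincide; use p* = (1.02−0.9)/(1.05−0.9) = 0.8000 for the latter.
At expiry t=3: V(3,0)=0.0000, V(3,1)=0.0000, V(3,2)=41.6745, V(3,3)=48.6203
Node (2,0) S=34.0200: V=(p*·0.0000+(1−p*)·0.0000)/1.02=0.0000; Δ=(0.0000−0.0000)/(35.7210−30.6180)=0.0000; B=V−Δ·S=0.0000
Node (2,1) S=39.6900: V=(p*·41.6745+(1−p*)·0.0000)/1.02=32.6859; Δ=(41.6745−0.0000)/(41.6745−35.7210)=7.0000; B=V−Δ·S=-245.1441
Node (2,2) S=46.3050: V=(p*·48.6203+(1−p*)·41.6745)/1.02=46.3050; Δ=(48.6203−41.6745)/(48.6202−41.6745)=1.0000; B=V−Δ·S=0.0000
Node (1,0) S=37.8000: V=(p*·32.6859+(1−p*)·0.0000)/1.02=25.6360; Δ=(32.6859−0.0000)/(39.6900−34.0200)=5.7647; B=V−Δ·S=-192.2699
Node (1,1) S=44.1000: V=(p*·46.3050+(1−p*)·32.6859)/1.02=42.7266; Δ=(46.3050−32.6859)/(46.3050−39.6900)=2.0588; B=V−Δ·S=-48.0675
Node (0,0) S=42.0000: V=(p*·42.7266+(1−p*)·25.6360)/1.02=38.5378; Δ=(42.7266−25.6360)/(44.1000−37.8000)=2.7128; B=V−Δ·S=-75.4000
Each (Δ,B) replicates both successor values, so the strategy is self-financing and V0 is arbitrage-free.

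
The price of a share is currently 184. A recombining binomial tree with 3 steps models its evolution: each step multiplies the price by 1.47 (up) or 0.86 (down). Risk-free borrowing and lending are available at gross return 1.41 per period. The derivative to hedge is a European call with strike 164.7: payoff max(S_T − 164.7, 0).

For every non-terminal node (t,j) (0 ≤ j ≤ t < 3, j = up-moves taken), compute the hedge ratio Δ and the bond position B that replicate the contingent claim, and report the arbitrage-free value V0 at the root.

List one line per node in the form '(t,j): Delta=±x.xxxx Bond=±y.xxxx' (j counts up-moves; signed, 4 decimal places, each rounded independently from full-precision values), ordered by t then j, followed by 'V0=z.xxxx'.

(0,0): Delta=0.9979 Bond=-58.3574
(1,0): Delta=0.9656 Bond=-77.1599
(1,1): Delta=1.0000 Bond=-82.8429
(2,0): Delta=0.4258 Bond=-35.3429
(2,1): Delta=1.0000 Bond=-116.8085
(2,2): Delta=1.0000 Bond=-116.8085
V0=125.2623

Under the risk-neutral measure, an up-move has probability p* = (R−d)/(u−d) = 0.9016 and values discount at R = 1.41.
Terminal payoffs: V(3,0)=0.0000, V(3,1)=35.3470, V(3,2)=177.2408, V(3,3)=419.7802
Node (2,0) S=136.0864: V=(p*·35.3470+(1−p*)·0.0000)/1.41=22.6030; Δ=(35.3470−0.0000)/(200.0470−117.0343)=0.4258; B=V−Δ·S=-35.3429
Node (2,1) S=232.6128: V=(p*·177.2408+(1−p*)·35.3470)/1.41=115.8043; Δ=(177.2408−35.3470)/(341.9408−200.0470)=1.0000; B=V−Δ·S=-116.8085
Node (2,2) S=397.6056: V=(p*·419.7802+(1−p*)·177.2408)/1.41=280.7971; Δ=(419.7802−177.2408)/(584.4802−341.9408)=1.0000; B=V−Δ·S=-116.8085
Node (1,0) S=158.2400: V=(p*·115.8043+(1−p*)·22.6030)/1.41=75.6290; Δ=(115.8043−22.6030)/(232.6128−136.0864)=0.9656; B=V−Δ·S=-77.1599
Node (1,1) S=270.4800: V=(p*·280.7971+(1−p*)·115.8043)/1.41=187.6371; Δ=(280.7971−115.8043)/(397.6056−232.6128)=1.0000; B=V−Δ·S=-82.8429
Node (0,0) S=184.0000: V=(p*·187.6371+(1−p*)·75.6290)/1.41=125.2623; Δ=(187.6371−75.6290)/(270.4800−158.2400)=0.9979; B=V−Δ·S=-58.3574
Self-financing check: at every node Δ·S+B equals the discounted successor values.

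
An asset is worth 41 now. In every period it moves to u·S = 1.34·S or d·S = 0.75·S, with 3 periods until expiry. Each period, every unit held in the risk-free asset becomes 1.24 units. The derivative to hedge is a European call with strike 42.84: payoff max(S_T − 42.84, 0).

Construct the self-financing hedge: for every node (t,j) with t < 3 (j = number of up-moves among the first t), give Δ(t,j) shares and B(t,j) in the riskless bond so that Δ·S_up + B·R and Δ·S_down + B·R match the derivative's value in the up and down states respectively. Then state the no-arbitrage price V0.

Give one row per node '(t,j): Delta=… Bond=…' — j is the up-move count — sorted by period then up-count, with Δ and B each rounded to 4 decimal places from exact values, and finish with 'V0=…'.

(0,0): Delta=0.8991 Bond=-17.8206
(1,0): Delta=0.4568 Bond=-8.4966
(1,1): Delta=0.9497 Bond=-24.8733
(2,0): Delta=0.0000 Bond=0.0000
(2,1): Delta=0.5090 Bond=-12.6859
(2,2): Delta=1.0000 Bond=-34.5484
V0=19.0443

Under the risk-neutral measure, an up-move has probability p* = (R−d)/(u−d) = 0.8305 and values discount at R = 1.24.
At expiry t=3: V(3,0)=0.0000, V(3,1)=0.0000, V(3,2)=12.3747, V(3,3)=55.8103
Node (2,0) S=23.0625: V=(p*·0.0000+(1−p*)·0.0000)/1.24=0.0000; Δ=(0.0000−0.0000)/(30.9038−17.2969)=0.0000; B=V−Δ·S=0.0000
Node (2,1) S=41.2050: V=(p*·12.3747+(1−p*)·0.0000)/1.24=8.2881; Δ=(12.3747−0.0000)/(55.2147−30.9038)=0.5090; B=V−Δ·S=-12.6859
Node (2,2) S=73.6196: V=(p*·55.8103+(1−p*)·12.3747)/1.24=39.0712; Δ=(55.8103−12.3747)/(98.6503−55.2147)=1.0000; B=V−Δ·S=-34.5484
Node (1,0) S=30.7500: V=(p*·8.2881+(1−p*)·0.0000)/1.24=5.5511; Δ=(8.2881−0.0000)/(41.2050−23.0625)=0.4568; B=V−Δ·S=-8.4966
Node (1,1) S=54.9400: V=(p*·39.0712+(1−p*)·8.2881)/1.24=27.3014; Δ=(39.0712−8.2881)/(73.6196−41.2050)=0.9497; B=V−Δ·S=-24.8733
Node (0,0) S=41.0000: V=(p*·27.3014+(1−p*)·5.5511)/1.24=19.0443; Δ=(27.3014−5.5511)/(54.9400−30.7500)=0.8991; B=V−Δ·S=-17.8206
The time-0 hedge costs 19.0443, which is the no-arbitrage price.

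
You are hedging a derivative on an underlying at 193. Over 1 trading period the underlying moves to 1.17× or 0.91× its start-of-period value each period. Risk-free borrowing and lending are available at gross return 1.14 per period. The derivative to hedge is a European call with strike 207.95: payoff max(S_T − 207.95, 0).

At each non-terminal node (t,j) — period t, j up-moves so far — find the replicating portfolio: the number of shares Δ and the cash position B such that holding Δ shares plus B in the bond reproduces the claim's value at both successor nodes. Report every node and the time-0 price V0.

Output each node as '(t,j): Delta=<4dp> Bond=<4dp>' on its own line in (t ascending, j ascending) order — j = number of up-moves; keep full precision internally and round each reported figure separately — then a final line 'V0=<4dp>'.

(0,0): Delta=0.3559 Bond=-54.8333
V0=13.8590

No-arbitrage ⇒ martingale measure with p* = (R−d)/(u−d) = 0.8846.
Payoff layer (t=1): V(1,0)=0.0000, V(1,1)=17.8600
Node (0,0) S=193.0000: V=(p*·17.8600+(1−p*)·0.0000)/1.14=13.8590; Δ=(17.8600−0.0000)/(225.8100−175.6300)=0.3559; B=V−Δ·S=-54.8333
Each (Δ,B) replicates both successor values, so the strategy is self-financing and V0 is arbitrage-free.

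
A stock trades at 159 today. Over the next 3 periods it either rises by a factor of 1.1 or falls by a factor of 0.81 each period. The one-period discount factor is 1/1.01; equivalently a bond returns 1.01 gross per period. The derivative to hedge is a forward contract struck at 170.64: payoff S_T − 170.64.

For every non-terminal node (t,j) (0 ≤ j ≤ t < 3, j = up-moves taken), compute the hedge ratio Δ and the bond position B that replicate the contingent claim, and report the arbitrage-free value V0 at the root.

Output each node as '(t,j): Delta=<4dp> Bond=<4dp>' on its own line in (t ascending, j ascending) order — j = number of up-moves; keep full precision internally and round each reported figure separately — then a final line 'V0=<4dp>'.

(0,0): Delta=1.0000 Bond=-165.6215
(1,0): Delta=1.0000 Bond=-167.2777
(1,1): Delta=1.0000 Bond=-167.2777
(2,0): Delta=1.0000 Bond=-168.9505
(2,1): Delta=1.0000 Bond=-168.9505
(2,2): Delta=1.0000 Bond=-168.9505
V0=-6.6215

Risk-neutral probability p* = (R−d)/(u−d) = (1.01−0.81)/(1.1−0.81) = 0.6897.
Terminal values V(3,·): V(3,0)=-86.1409, V(3,1)=-55.8881, V(3,2)=-14.8041, V(3,3)=40.9890
Node (2,0) S=104.3199: V=(p*·-55.8881+(1−p*)·-86.1409)/1.01=-64.6306; Δ=(-55.8881−-86.1409)/(114.7519−84.4991)=1.0000; B=V−Δ·S=-168.9505
Node (2,1) S=141.6690: V=(p*·-14.8041+(1−p*)·-55.8881)/1.01=-27.2815; Δ=(-14.8041−-55.8881)/(155.8359−114.7519)=1.0000; B=V−Δ·S=-168.9505
Node (2,2) S=192.3900: V=(p*·40.9890+(1−p*)·-14.8041)/1.01=23.4395; Δ=(40.9890−-14.8041)/(211.6290−155.8359)=1.0000; B=V−Δ·S=-168.9505
Node (1,0) S=128.7900: V=(p*·-27.2815+(1−p*)·-64.6306)/1.01=-38.4877; Δ=(-27.2815−-64.6306)/(141.6690−104.3199)=1.0000; B=V−Δ·S=-167.2777
Node (1,1) S=174.9000: V=(p*·23.4395+(1−p*)·-27.2815)/1.01=7.6223; Δ=(23.4395−-27.2815)/(192.3900−141.6690)=1.0000; B=V−Δ·S=-167.2777
Node (0,0) S=159.0000: V=(p*·7.6223+(1−p*)·-38.4877)/1.01=-6.6215; Δ=(7.6223−-38.4877)/(174.9000−128.7900)=1.0000; B=V−Δ·S=-165.6215
Check: Δ(0,0)·S0 + B(0,0) = -6.6215 = V0.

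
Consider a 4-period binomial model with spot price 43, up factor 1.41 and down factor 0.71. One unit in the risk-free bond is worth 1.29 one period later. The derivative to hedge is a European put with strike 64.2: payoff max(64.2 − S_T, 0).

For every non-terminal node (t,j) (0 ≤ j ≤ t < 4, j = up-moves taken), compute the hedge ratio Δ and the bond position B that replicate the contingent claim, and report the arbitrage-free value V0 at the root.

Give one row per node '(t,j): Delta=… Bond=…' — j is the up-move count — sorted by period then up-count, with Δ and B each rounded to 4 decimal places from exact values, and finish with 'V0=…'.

No-arbitrage ⇒ martingale measure with p* = (R−d)/(u−d) = 0.8286.
Terminal payoffs: V(4,0)=53.2730, V(4,1)=42.4999, V(4,2)=21.1053, V(4,3)=0.0000, V(4,4)=0.0000
(3,0): S=15.3902. Δ = (V_up−V_dn)/(S_up−S_dn) = (42.4999−53.2730)/(21.7001−10.9270) = -1.0000. V = [p*·42.4999 + (1−p*)·53.2730]/1.29 = 34.3773. B = V − Δ·S = 49.7674.
(3,1): S=30.5636. Δ = (V_up−V_dn)/(S_up−S_dn) = (21.1053−42.4999)/(43.0947−21.7001) = -1.0000. V = [p*·21.1053 + (1−p*)·42.4999]/1.29 = 19.2039. B = V − Δ·S = 49.7674.
(3,2): S=60.6967. Δ = (V_up−V_dn)/(S_up−S_dn) = (0.0000−21.1053)/(85.5823−43.0947) = -0.4967. V = [p*·0.0000 + (1−p*)·21.1053]/1.29 = 2.8047. B = V − Δ·S = 32.9552.
(3,3): S=120.5385. Δ = (V_up−V_dn)/(S_up−S_dn) = (0.0000−0.0000)/(169.9593−85.5823) = 0.0000. V = [p*·0.0000 + (1−p*)·0.0000]/1.29 = 0.0000. B = V − Δ·S = 0.0000.
(2,0): S=21.6763. Δ = (V_up−V_dn)/(S_up−S_dn) = (19.2039−34.3773)/(30.5636−15.3902) = -1.0000. V = [p*·19.2039 + (1−p*)·34.3773]/1.29 = 16.9031. B = V − Δ·S = 38.5794.
(2,1): S=43.0473. Δ = (V_up−V_dn)/(S_up−S_dn) = (2.8047−19.2039)/(60.6967−30.5636) = -0.5442. V = [p*·2.8047 + (1−p*)·19.2039]/1.29 = 4.3535. B = V − Δ·S = 27.7808.
(2,2): S=85.4883. Δ = (V_up−V_dn)/(S_up−S_dn) = (0.0000−2.8047)/(120.5385−60.6967) = -0.0469. V = [p*·0.0000 + (1−p*)·2.8047]/1.29 = 0.3727. B = V − Δ·S = 4.3794.
(1,0): S=30.5300. Δ = (V_up−V_dn)/(S_up−S_dn) = (4.3535−16.9031)/(43.0473−21.6763) = -0.5872. V = [p*·4.3535 + (1−p*)·16.9031]/1.29 = 5.0425. B = V − Δ·S = 22.9706.
(1,1): S=60.6300. Δ = (V_up−V_dn)/(S_up−S_dn) = (0.3727−4.3535)/(85.4883−43.0473) = -0.0938. V = [p*·0.3727 + (1−p*)·4.3535]/1.29 = 0.8179. B = V − Δ·S = 6.5047.
(0,0): S=43.0000. Δ = (V_up−V_dn)/(S_up−S_dn) = (0.8179−5.0425)/(60.6300−30.5300) = -0.1404. V = [p*·0.8179 + (1−p*)·5.0425]/1.29 = 1.1955. B = V − Δ·S = 7.2306.
Check: Δ(0,0)·S0 + B(0,0) = 1.1955 = V0.

(0,0): Delta=-0.1404 Bond=7.2306
(1,0): Delta=-0.5872 Bond=22.9706
(1,1): Delta=-0.0938 Bond=6.5047
(2,0): Delta=-1.0000 Bond=38.5794
(2,1): Delta=-0.5442 Bond=27.7808
(2,2): Delta=-0.0469 Bond=4.3794
(3,0): Delta=-1.0000 Bond=49.7674
(3,1): Delta=-1.0000 Bond=49.7674
(3,2): Delta=-0.4967 Bond=32.9552
(3,3): Delta=0.0000 Bond=0.0000
V0=1.1955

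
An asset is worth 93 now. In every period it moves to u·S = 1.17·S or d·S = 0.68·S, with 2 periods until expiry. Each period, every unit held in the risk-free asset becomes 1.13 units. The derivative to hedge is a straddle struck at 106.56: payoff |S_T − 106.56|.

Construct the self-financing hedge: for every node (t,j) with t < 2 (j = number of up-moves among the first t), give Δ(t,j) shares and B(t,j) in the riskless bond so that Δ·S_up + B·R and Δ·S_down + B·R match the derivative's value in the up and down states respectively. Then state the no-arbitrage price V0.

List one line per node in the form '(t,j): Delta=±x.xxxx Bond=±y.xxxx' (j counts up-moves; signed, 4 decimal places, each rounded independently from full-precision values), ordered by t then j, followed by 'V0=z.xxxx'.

Since d<R<u, set p* = (R−d)/(u−d) = 0.9184; price each node as the discounted p*-expectation of its children.
Terminal payoffs: V(2,0)=63.5568, V(2,1)=32.5692, V(2,2)=20.7477
Node (1,0) S=63.2400: V=(p*·32.5692+(1−p*)·63.5568)/1.13=31.0609; Δ=(32.5692−63.5568)/(73.9908−43.0032)=-1.0000; B=V−Δ·S=94.3009
Node (1,1) S=108.8100: V=(p*·20.7477+(1−p*)·32.5692)/1.13=19.2148; Δ=(20.7477−32.5692)/(127.3077−73.9908)=-0.2217; B=V−Δ·S=43.3403
Node (0,0) S=93.0000: V=(p*·19.2148+(1−p*)·31.0609)/1.13=17.8600; Δ=(19.2148−31.0609)/(108.8100−63.2400)=-0.2600; B=V−Δ·S=42.0357
Root portfolio cost Δ·93+B reproduces V0=17.8600.

(0,0): Delta=-0.2600 Bond=42.0357
(1,0): Delta=-1.0000 Bond=94.3009
(1,1): Delta=-0.2217 Bond=43.3403
V0=17.8600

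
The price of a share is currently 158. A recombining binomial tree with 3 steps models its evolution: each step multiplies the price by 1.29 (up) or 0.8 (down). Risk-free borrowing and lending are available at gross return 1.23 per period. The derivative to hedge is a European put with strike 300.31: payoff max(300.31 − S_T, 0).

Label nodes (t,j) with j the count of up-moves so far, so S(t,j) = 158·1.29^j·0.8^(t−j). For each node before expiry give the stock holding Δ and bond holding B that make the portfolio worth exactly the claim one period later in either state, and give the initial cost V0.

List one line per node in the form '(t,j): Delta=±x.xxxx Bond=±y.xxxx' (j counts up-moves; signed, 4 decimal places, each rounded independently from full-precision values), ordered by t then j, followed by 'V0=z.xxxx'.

Under the risk-neutral measure, an up-move has probability p* = (R−d)/(u−d) = 0.8776 and values discount at R = 1.23.
At expiry t=3: V(3,0)=219.4140, V(3,1)=169.8652, V(3,2)=89.9678, V(3,3)=0.0000
Node (2,0) S=101.1200: V=(p*·169.8652+(1−p*)·219.4140)/1.23=143.0345; Δ=(169.8652−219.4140)/(130.4448−80.8960)=-1.0000; B=V−Δ·S=244.1545
Node (2,1) S=163.0560: V=(p*·89.9678+(1−p*)·169.8652)/1.23=81.0985; Δ=(89.9678−169.8652)/(210.3422−130.4448)=-1.0000; B=V−Δ·S=244.1545
Node (2,2) S=262.9278: V=(p*·0.0000+(1−p*)·89.9678)/1.23=8.9565; Δ=(0.0000−89.9678)/(339.1769−210.3422)=-0.6983; B=V−Δ·S=192.5641
Node (1,0) S=126.4000: V=(p*·81.0985+(1−p*)·143.0345)/1.23=72.0996; Δ=(81.0985−143.0345)/(163.0560−101.1200)=-1.0000; B=V−Δ·S=198.4996
Node (1,1) S=203.8200: V=(p*·8.9565+(1−p*)·81.0985)/1.23=14.4636; Δ=(8.9565−81.0985)/(262.9278−163.0560)=-0.7223; B=V−Δ·S=161.6921
Node (0,0) S=158.0000: V=(p*·14.4636+(1−p*)·72.0996)/1.23=17.4968; Δ=(14.4636−72.0996)/(203.8200−126.4000)=-0.7445; B=V−Δ·S=135.1213
Self-financing check: at every node Δ·S+B equals the discounted successor values.

(0,0): Delta=-0.7445 Bond=135.1213
(1,0): Delta=-1.0000 Bond=198.4996
(1,1): Delta=-0.7223 Bond=161.6921
(2,0): Delta=-1.0000 Bond=244.1545
(2,1): Delta=-1.0000 Bond=244.1545
(2,2): Delta=-0.6983 Bond=192.5641
V0=17.4968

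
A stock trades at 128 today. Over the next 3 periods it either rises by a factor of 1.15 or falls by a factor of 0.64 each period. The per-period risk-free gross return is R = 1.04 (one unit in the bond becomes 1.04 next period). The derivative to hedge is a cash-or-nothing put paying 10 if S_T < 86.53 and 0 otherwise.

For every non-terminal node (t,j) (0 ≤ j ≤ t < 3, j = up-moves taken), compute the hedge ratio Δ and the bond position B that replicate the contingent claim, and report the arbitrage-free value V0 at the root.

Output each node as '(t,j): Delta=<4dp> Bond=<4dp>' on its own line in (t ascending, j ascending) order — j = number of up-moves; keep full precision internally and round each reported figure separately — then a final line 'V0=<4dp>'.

Under the risk-neutral measure, an up-move has probability p* = (R−d)/(u−d) = 0.7843 and values discount at R = 1.04.
Payoff layer (t=3): V(3,0)=10.0000, V(3,1)=10.0000, V(3,2)=0.0000, V(3,3)=0.0000
Node (2,0) S=52.4288: V=(p*·10.0000+(1−p*)·10.0000)/1.04=9.6154; Δ=(10.0000−10.0000)/(60.2931−33.5544)=0.0000; B=V−Δ·S=9.6154
Node (2,1) S=94.2080: V=(p*·0.0000+(1−p*)·10.0000)/1.04=2.0739; Δ=(0.0000−10.0000)/(108.3392−60.2931)=-0.2081; B=V−Δ·S=21.6817
Node (2,2) S=169.2800: V=(p*·0.0000+(1−p*)·0.0000)/1.04=0.0000; Δ=(0.0000−0.0000)/(194.6720−108.3392)=0.0000; B=V−Δ·S=0.0000
Node (1,0) S=81.9200: V=(p*·2.0739+(1−p*)·9.6154)/1.04=3.5582; Δ=(2.0739−9.6154)/(94.2080−52.4288)=-0.1805; B=V−Δ·S=18.3454
Node (1,1) S=147.2000: V=(p*·0.0000+(1−p*)·2.0739)/1.04=0.4301; Δ=(0.0000−2.0739)/(169.2800−94.2080)=-0.0276; B=V−Δ·S=4.4966
Node (0,0) S=128.0000: V=(p*·0.4301+(1−p*)·3.5582)/1.04=1.0623; Δ=(0.4301−3.5582)/(147.2000−81.9200)=-0.0479; B=V−Δ·S=7.1958
Root portfolio cost Δ·128+B reproduces V0=1.0623.

(0,0): Delta=-0.0479 Bond=7.1958
(1,0): Delta=-0.1805 Bond=18.3454
(1,1): Delta=-0.0276 Bond=4.4966
(2,0): Delta=0.0000 Bond=9.6154
(2,1): Delta=-0.2081 Bond=21.6817
(2,2): Delta=0.0000 Bond=0.0000
V0=1.0623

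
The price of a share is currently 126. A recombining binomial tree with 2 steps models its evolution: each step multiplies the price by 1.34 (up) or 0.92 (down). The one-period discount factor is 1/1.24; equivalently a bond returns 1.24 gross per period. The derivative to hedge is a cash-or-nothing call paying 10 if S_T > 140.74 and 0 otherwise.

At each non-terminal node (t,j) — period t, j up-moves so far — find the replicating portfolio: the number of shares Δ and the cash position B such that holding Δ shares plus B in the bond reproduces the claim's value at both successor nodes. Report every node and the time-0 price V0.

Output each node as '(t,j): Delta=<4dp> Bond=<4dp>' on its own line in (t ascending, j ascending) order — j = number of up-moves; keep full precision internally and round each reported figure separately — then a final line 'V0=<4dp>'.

No-arbitrage ⇒ martingale measure with p* = (R−d)/(u−d) = 0.7619.
At expiry t=2: V(2,0)=0.0000, V(2,1)=10.0000, V(2,2)=10.0000
  t=1,j=0: stock 115.9200 → up 155.3328 (V=10.0000), down 106.6464 (V=0.0000). Price 6.1444; hedge Δ=0.2054, bond B=-17.6651.
  t=1,j=1: stock 168.8400 → up 226.2456 (V=10.0000), down 155.3328 (V=10.0000). Price 8.0645; hedge Δ=0.0000, bond B=8.0645.
  t=0,j=0: stock 126.0000 → up 168.8400 (V=8.0645), down 115.9200 (V=6.1444). Price 6.1350; hedge Δ=0.0363, bond B=1.5632.
Self-financing check: at every node Δ·S+B equals the discounted successor values.

(0,0): Delta=0.0363 Bond=1.5632
(1,0): Delta=0.2054 Bond=-17.6651
(1,1): Delta=0.0000 Bond=8.0645
V0=6.1350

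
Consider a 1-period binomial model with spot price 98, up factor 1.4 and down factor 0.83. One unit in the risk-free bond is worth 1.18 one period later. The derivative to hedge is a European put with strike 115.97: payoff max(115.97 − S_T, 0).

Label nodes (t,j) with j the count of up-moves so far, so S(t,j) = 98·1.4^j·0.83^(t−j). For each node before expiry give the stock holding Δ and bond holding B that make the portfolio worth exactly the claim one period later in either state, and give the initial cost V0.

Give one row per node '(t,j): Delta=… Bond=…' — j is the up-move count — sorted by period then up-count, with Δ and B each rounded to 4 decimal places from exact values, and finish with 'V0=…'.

Risk-neutral probability p* = (R−d)/(u−d) = (1.18−0.83)/(1.4−0.83) = 0.6140.
Payoff layer (t=1): V(1,0)=34.6300, V(1,1)=0.0000
Node (0,0) S=98.0000: V=(p*·0.0000+(1−p*)·34.6300)/1.18=11.3271; Δ=(0.0000−34.6300)/(137.2000−81.3400)=-0.6199; B=V−Δ·S=72.0815
Each (Δ,B) replicates both successor values, so the strategy is self-financing and V0 is arbitrage-free.

(0,0): Delta=-0.6199 Bond=72.0815
V0=11.3271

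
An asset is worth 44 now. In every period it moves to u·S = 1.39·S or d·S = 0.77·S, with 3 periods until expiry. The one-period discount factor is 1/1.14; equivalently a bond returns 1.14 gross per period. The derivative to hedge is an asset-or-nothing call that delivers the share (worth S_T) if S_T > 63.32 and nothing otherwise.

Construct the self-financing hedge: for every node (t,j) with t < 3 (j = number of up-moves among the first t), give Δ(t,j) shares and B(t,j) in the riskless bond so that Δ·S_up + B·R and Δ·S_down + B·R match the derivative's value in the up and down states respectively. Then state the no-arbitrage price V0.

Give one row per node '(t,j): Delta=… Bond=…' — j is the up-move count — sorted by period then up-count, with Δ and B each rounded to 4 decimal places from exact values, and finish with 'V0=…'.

(0,0): Delta=1.4181 Bond=-26.4086
(1,0): Delta=1.6313 Bond=-37.3312
(1,1): Delta=1.3382 Bond=-25.2238
(2,0): Delta=0.0000 Bond=0.0000
(2,1): Delta=2.2419 Bond=-71.3128
(2,2): Delta=1.0000 Bond=0.0000
V0=35.9865

Under the risk-neutral measure, an up-move has probability p* = (R−d)/(u−d) = 0.5968 and values discount at R = 1.14.
Terminal values V(3,·): V(3,0)=0.0000, V(3,1)=0.0000, V(3,2)=65.4595, V(3,3)=118.1672
(2,0): S=26.0876. Δ = (V_up−V_dn)/(S_up−S_dn) = (0.0000−0.0000)/(36.2618−20.0875) = 0.0000. V = [p*·0.0000 + (1−p*)·0.0000]/1.14 = 0.0000. B = V − Δ·S = 0.0000.
(2,1): S=47.0932. Δ = (V_up−V_dn)/(S_up−S_dn) = (65.4595−0.0000)/(65.4595−36.2618) = 2.2419. V = [p*·65.4595 + (1−p*)·0.0000]/1.14 = 34.2672. B = V − Δ·S = -71.3128.
(2,2): S=85.0124. Δ = (V_up−V_dn)/(S_up−S_dn) = (118.1672−65.4595)/(118.1672−65.4595) = 1.0000. V = [p*·118.1672 + (1−p*)·65.4595]/1.14 = 85.0124. B = V − Δ·S = 0.0000.
(1,0): S=33.8800. Δ = (V_up−V_dn)/(S_up−S_dn) = (34.2672−0.0000)/(47.0932−26.0876) = 1.6313. V = [p*·34.2672 + (1−p*)·0.0000]/1.14 = 17.9384. B = V − Δ·S = -37.3312.
(1,1): S=61.1600. Δ = (V_up−V_dn)/(S_up−S_dn) = (85.0124−34.2672)/(85.0124−47.0932) = 1.3382. V = [p*·85.0124 + (1−p*)·34.2672]/1.14 = 56.6233. B = V − Δ·S = -25.2238.
(0,0): S=44.0000. Δ = (V_up−V_dn)/(S_up−S_dn) = (56.6233−17.9384)/(61.1600−33.8800) = 1.4181. V = [p*·56.6233 + (1−p*)·17.9384]/1.14 = 35.9865. B = V − Δ·S = -26.4086.
Self-financing check: at every node Δ·S+B equals the discounted successor values.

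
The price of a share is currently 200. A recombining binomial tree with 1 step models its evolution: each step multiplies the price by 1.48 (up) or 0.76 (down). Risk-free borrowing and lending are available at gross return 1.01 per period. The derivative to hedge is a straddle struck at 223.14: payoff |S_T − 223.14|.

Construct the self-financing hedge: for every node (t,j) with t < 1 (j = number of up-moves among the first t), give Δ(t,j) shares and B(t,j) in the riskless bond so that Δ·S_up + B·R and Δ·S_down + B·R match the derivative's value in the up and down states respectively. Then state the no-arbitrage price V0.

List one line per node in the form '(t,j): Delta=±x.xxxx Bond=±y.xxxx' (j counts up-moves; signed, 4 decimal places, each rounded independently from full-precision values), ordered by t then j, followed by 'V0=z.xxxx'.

Risk-neutral probability p* = (R−d)/(u−d) = (1.01−0.76)/(1.48−0.76) = 0.3472.
Terminal payoffs: V(1,0)=71.1400, V(1,1)=72.8600
(0,0): S=200.0000. Δ = (V_up−V_dn)/(S_up−S_dn) = (72.8600−71.1400)/(296.0000−152.0000) = 0.0119. V = [p*·72.8600 + (1−p*)·71.1400]/1.01 = 71.0270. B = V − Δ·S = 68.6381.
Check: Δ(0,0)·S0 + B(0,0) = 71.0270 = V0.

(0,0): Delta=0.0119 Bond=68.6381
V0=71.0270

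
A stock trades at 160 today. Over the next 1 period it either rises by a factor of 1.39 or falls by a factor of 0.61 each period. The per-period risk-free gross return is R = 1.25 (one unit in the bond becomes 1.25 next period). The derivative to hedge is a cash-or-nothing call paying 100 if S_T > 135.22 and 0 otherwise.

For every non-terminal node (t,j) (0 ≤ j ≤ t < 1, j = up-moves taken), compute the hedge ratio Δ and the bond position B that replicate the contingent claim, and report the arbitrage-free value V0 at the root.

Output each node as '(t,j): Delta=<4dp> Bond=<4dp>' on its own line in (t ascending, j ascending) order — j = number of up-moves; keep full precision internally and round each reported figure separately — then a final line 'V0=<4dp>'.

Since d<R<u, set p* = (R−d)/(u−d) = 0.8205; price each node as the discounted p*-expectation of its children.
At expiry t=1: V(1,0)=0.0000, V(1,1)=100.0000
Node (0,0) S=160.0000: V=(p*·100.0000+(1−p*)·0.0000)/1.25=65.6410; Δ=(100.0000−0.0000)/(222.4000−97.6000)=0.8013; B=V−Δ·S=-62.5641
Check: Δ(0,0)·S0 + B(0,0) = 65.6410 = V0.

(0,0): Delta=0.8013 Bond=-62.5641
V0=65.6410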